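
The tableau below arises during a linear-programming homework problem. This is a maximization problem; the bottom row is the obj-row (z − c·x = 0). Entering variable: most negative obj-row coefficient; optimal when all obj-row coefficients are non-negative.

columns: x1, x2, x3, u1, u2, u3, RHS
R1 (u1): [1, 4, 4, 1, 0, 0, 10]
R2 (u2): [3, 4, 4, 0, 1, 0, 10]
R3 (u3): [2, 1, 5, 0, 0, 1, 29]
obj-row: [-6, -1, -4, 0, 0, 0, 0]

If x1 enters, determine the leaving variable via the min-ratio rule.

Column x1 entries and ratios — u1: 10/1 = 10; u2: 10/3 = 10/3; u3: 29/2 = 29/2.
Smallest ratio is 10/3 in the row of u2, so u2 leaves.

u2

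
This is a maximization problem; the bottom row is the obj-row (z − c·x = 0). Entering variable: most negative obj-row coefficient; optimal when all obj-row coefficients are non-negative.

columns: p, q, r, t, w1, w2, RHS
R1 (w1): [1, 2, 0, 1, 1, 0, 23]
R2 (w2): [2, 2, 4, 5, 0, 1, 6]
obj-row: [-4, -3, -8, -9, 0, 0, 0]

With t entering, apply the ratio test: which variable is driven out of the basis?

Column t entries and ratios — w1: 23/1 = 23; w2: 6/5 = 6/5.
Smallest ratio is 6/5 in the row of w2, so w2 leaves.

w2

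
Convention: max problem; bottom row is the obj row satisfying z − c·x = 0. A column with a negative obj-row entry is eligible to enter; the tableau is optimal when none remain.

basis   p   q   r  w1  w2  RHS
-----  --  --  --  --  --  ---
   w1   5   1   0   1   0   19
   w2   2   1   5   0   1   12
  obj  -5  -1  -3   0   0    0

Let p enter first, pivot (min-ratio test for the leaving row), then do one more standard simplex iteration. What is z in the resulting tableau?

541/25

Ratio test on column p — row 1: 19/5 = 19/5; row 2: 12/2 = 6. Minimum is 19/5 at row 1 (w1 leaves); pivot element 5.
Pivot on row 1; the obj-row RHS becomes 0 − (-5)·(19/5) = 19.
Next entering variable (most negative obj-row entry -3): r.
Ratio test on column r — row 1: entry 0 ≤ 0; row 2: (22/5)/5 = 22/25. Minimum is 22/25 at row 2 (w2 leaves); pivot element 5.
After the second pivot the obj-row RHS is 19 − (-3)·(22/25) = 541/25.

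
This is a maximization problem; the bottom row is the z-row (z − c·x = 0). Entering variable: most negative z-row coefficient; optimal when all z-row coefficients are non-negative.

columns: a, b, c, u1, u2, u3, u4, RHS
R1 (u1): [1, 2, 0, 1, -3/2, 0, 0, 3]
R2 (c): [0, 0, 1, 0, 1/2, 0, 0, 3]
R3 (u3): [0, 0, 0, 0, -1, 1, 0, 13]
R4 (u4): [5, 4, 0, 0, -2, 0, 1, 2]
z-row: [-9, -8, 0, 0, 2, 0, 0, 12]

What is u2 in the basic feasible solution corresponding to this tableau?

u2 is not in the basis, so in the current basic feasible solution u2 = 0.

0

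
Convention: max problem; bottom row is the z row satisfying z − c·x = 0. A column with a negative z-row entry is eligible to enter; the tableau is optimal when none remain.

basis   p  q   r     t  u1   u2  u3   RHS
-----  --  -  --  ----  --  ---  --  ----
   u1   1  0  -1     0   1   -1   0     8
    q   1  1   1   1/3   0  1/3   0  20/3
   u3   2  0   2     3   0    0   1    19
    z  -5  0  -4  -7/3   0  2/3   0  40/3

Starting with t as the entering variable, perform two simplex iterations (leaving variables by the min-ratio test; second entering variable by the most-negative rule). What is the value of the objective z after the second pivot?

Ratio test on column t — row 1: entry 0 ≤ 0; row 2: (20/3)/(1/3) = 20; row 3: 19/3 = 19/3. Minimum is 19/3 at row 3 (u3 leaves); pivot element 3.
Pivot on row 3; the z-row RHS becomes 40/3 − (-7/3)·(19/3) = 253/9.
Next entering variable (most negative z-row entry -31/9): p.
Ratio test on column p — row 1: 8/1 = 8; row 2: (41/9)/(7/9) = 41/7; row 3: (19/3)/(2/3) = 19/2. Minimum is 41/7 at row 2 (q leaves); pivot element 7/9.
After the second pivot the z-row RHS is 253/9 − (-31/9)·(41/7) = 338/7.

338/7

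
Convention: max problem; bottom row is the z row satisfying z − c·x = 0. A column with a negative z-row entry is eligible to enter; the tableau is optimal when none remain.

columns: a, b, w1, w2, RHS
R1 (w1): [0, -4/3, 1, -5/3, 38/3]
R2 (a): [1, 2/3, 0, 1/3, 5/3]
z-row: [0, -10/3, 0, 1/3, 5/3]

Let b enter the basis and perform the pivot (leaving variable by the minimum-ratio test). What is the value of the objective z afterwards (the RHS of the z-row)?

10

Ratio test on column b — row 1: entry -4/3 ≤ 0; row 2: (5/3)/(2/3) = 5/2. Minimum is 5/2 at row 2 (a leaves); pivot element 2/3.
Pivot on row 2; the z-row RHS becomes 5/3 − (-10/3)·(5/2) = 10.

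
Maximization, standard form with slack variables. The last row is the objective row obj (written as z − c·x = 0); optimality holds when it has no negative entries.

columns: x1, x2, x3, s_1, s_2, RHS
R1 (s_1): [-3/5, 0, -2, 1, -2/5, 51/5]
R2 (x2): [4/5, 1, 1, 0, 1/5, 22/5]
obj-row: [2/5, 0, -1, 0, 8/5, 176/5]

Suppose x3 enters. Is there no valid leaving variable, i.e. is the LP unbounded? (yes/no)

Column x3 has positive entries in row(s) 2, so the ratio test bounds it — not unbounded.

no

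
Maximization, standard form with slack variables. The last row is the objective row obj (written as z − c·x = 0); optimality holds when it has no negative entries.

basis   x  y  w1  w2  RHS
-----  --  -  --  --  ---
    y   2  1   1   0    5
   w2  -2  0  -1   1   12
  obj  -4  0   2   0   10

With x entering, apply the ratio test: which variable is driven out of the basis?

y

Column x entries and ratios — y: 5/2 = 5/2; w2: -2 ≤ 0, skip.
Smallest ratio is 5/2 in the row of y, so y leaves.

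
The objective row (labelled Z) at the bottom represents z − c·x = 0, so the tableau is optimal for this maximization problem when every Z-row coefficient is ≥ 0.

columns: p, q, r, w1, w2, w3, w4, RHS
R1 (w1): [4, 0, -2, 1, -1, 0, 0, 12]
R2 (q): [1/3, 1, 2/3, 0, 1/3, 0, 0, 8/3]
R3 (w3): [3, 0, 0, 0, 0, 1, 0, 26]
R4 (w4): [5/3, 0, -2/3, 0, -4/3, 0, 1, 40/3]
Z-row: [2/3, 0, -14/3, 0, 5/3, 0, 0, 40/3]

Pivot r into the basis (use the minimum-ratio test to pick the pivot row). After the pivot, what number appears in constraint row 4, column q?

1

Ratio test on column r — row 1: entry -2 ≤ 0; row 2: (8/3)/(2/3) = 4; row 3: entry 0 ≤ 0; row 4: entry -2/3 ≤ 0. Minimum is 4 at row 2 (q leaves); pivot element 2/3.
Divide row 2 by 2/3; eliminate column r from the other rows.
Row 4 update in column q: 0 − (-2/3)·(3/2) = 1.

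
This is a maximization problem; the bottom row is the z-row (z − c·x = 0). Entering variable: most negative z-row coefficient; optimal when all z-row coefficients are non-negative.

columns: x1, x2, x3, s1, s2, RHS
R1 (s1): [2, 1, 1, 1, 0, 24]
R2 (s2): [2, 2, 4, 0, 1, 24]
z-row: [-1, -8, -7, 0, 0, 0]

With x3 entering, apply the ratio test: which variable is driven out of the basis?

s2

Column x3 entries and ratios — s1: 24/1 = 24; s2: 24/4 = 6.
Smallest ratio is 6 in the row of s2, so s2 leaves.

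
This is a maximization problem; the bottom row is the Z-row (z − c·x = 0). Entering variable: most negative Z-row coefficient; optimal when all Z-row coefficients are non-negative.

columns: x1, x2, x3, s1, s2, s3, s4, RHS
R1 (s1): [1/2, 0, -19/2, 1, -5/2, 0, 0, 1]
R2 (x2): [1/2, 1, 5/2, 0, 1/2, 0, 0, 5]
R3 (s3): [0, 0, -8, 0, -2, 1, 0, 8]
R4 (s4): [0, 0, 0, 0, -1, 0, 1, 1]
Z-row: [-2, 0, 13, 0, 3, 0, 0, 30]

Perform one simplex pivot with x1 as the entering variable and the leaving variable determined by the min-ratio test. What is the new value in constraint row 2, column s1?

Ratio test on column x1 — row 1: 1/(1/2) = 2; row 2: 5/(1/2) = 10; row 3: entry 0 ≤ 0; row 4: entry 0 ≤ 0. Minimum is 2 at row 1 (s1 leaves); pivot element 1/2.
Divide row 1 by 1/2; eliminate column x1 from the other rows.
Row 2 update in column s1: 0 − (1/2)·2 = -1.

-1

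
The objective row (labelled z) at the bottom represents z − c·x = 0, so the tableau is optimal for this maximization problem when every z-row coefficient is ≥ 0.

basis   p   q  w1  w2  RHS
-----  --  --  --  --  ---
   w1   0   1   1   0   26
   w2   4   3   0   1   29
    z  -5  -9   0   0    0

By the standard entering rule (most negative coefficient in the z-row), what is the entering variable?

q

Negative z-row entries: p: -5, q: -9.
The most negative is -9 in column q, so q enters.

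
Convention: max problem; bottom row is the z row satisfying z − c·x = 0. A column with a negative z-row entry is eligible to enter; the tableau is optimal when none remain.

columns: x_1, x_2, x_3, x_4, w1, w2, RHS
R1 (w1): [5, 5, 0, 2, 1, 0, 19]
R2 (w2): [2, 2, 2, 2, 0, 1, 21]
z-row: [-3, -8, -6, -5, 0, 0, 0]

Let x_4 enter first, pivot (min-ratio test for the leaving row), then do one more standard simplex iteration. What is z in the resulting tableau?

Ratio test on column x_4 — row 1: 19/2 = 19/2; row 2: 21/2 = 21/2. Minimum is 19/2 at row 1 (w1 leaves); pivot element 2.
Pivot on row 1; the z-row RHS becomes 0 − (-5)·(19/2) = 95/2.
Next entering variable (most negative z-row entry -6): x_3.
Ratio test on column x_3 — row 1: entry 0 ≤ 0; row 2: 2/2 = 1. Minimum is 1 at row 2 (w2 leaves); pivot element 2.
After the second pivot the z-row RHS is 95/2 − (-6)·1 = 107/2.

107/2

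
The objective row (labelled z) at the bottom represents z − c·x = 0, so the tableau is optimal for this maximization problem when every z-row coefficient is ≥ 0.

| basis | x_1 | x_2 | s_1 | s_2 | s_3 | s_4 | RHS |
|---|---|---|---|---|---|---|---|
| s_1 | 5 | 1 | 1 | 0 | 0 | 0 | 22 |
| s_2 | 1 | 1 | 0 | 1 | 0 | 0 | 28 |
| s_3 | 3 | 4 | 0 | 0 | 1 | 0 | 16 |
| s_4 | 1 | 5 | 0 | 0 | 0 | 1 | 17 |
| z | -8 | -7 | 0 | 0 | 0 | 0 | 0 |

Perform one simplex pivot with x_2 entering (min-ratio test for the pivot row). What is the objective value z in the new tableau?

119/5

Ratio test on column x_2 — row 1: 22/1 = 22; row 2: 28/1 = 28; row 3: 16/4 = 4; row 4: 17/5 = 17/5. Minimum is 17/5 at row 4 (s_4 leaves); pivot element 5.
Pivot on row 4; the z-row RHS becomes 0 − (-7)·(17/5) = 119/5.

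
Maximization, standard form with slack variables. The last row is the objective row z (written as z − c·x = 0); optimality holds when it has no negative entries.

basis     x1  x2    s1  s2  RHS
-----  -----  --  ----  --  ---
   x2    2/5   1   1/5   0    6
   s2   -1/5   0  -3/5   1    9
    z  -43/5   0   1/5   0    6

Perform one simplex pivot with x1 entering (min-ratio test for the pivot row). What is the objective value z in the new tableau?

Ratio test on column x1 — row 1: 6/(2/5) = 15; row 2: entry -1/5 ≤ 0. Minimum is 15 at row 1 (x2 leaves); pivot element 2/5.
Pivot on row 1; the z-row RHS becomes 6 − (-43/5)·15 = 135.

135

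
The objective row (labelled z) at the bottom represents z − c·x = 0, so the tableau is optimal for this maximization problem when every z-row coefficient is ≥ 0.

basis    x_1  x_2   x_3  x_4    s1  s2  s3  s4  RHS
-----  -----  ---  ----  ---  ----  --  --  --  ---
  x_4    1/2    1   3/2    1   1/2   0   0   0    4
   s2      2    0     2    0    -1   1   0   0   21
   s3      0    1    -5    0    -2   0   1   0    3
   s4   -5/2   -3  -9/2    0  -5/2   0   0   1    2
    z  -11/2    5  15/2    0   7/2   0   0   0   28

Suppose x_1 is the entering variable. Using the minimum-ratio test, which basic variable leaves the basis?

Column x_1 entries and ratios — x_4: 4/(1/2) = 8; s2: 21/2 = 21/2; s3: 0 ≤ 0, skip; s4: -5/2 ≤ 0, skip.
Smallest ratio is 8 in the row of x_4, so x_4 leaves.

x_4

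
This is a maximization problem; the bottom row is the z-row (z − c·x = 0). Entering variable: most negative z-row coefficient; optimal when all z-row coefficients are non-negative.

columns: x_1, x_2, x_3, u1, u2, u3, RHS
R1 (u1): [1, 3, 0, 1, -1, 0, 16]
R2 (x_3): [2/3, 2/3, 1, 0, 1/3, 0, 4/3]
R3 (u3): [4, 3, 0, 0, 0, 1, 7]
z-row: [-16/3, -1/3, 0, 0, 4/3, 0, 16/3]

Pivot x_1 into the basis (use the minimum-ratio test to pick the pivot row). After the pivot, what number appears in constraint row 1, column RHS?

57/4

Ratio test on column x_1 — row 1: 16/1 = 16; row 2: (4/3)/(2/3) = 2; row 3: 7/4 = 7/4. Minimum is 7/4 at row 3 (u3 leaves); pivot element 4.
Divide row 3 by 4; eliminate column x_1 from the other rows.
Row 1 update in column RHS: 16 − 1·(7/4) = 57/4.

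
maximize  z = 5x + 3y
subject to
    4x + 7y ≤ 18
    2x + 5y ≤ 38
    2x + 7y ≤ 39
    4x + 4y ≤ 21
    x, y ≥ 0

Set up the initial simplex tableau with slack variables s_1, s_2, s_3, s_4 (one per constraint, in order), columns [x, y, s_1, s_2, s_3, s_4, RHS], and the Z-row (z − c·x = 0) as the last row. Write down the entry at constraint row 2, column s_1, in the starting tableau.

0

Slack s_1 belongs to constraint 1; its column is the unit vector e_1, so the entry in row 2 is 0.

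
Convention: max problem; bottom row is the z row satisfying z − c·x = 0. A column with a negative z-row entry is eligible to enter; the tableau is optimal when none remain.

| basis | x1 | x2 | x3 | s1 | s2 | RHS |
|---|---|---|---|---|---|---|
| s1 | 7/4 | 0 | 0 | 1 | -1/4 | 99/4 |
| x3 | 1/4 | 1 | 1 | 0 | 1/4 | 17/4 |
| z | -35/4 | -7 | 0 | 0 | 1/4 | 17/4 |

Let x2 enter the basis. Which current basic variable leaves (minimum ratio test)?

Column x2 entries and ratios — s1: 0 ≤ 0, skip; x3: (17/4)/1 = 17/4.
Smallest ratio is 17/4 in the row of x3, so x3 leaves.

x3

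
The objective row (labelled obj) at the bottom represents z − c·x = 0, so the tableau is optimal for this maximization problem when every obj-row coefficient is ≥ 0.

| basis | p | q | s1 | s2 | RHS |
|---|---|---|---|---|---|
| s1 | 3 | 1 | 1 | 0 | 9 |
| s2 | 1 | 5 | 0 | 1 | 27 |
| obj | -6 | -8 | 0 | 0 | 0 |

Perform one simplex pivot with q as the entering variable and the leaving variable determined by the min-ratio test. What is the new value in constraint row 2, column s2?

1/5

Ratio test on column q — row 1: 9/1 = 9; row 2: 27/5 = 27/5. Minimum is 27/5 at row 2 (s2 leaves); pivot element 5.
Divide row 2 by 5; eliminate column q from the other rows.
In the new row 2, the s2 entry is the old entry divided by the pivot: 1/5 = 1/5.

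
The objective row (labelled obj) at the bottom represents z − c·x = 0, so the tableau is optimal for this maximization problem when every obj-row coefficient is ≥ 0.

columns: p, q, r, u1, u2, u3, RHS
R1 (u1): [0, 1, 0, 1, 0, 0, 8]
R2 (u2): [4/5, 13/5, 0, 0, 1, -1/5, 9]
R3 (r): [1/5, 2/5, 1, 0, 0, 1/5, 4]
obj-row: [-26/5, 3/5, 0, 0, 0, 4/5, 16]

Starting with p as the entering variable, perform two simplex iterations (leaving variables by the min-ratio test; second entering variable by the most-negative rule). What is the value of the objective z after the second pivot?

Ratio test on column p — row 1: entry 0 ≤ 0; row 2: 9/(4/5) = 45/4; row 3: 4/(1/5) = 20. Minimum is 45/4 at row 2 (u2 leaves); pivot element 4/5.
Pivot on row 2; the obj-row RHS becomes 16 − (-26/5)·(45/4) = 149/2.
Next entering variable (most negative obj-row entry -1/2): u3.
Ratio test on column u3 — row 1: entry 0 ≤ 0; row 2: entry -1/4 ≤ 0; row 3: (7/4)/(1/4) = 7. Minimum is 7 at row 3 (r leaves); pivot element 1/4.
After the second pivot the obj-row RHS is 149/2 − (-1/2)·7 = 78.

78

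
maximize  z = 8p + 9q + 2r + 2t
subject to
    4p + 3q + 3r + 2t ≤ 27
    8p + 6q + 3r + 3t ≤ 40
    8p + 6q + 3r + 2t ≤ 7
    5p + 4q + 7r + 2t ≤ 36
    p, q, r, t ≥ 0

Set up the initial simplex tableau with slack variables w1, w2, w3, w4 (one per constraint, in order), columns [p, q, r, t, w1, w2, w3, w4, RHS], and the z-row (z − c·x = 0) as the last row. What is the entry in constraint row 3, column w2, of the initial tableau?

0

Slack w2 belongs to constraint 2; its column is the unit vector e_2, so the entry in row 3 is 0.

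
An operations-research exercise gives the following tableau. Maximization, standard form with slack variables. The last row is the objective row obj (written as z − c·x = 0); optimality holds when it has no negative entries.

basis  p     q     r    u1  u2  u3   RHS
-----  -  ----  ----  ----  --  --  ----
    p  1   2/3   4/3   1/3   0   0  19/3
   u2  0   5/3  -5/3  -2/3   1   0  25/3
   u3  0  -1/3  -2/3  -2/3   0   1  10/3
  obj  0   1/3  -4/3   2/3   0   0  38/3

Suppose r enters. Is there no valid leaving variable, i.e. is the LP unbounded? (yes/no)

Column r has positive entries in row(s) 1, so the ratio test bounds it — not unbounded.

no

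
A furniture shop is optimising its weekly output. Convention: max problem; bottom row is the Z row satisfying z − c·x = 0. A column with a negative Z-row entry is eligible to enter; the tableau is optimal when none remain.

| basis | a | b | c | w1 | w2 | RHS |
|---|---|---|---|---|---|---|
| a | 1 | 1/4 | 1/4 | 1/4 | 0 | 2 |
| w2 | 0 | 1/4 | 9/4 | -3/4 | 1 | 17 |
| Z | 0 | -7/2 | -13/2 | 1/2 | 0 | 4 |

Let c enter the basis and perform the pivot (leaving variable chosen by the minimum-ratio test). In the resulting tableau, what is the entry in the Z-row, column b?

-25/9

Ratio test on column c — row 1: 2/(1/4) = 8; row 2: 17/(9/4) = 68/9. Minimum is 68/9 at row 2 (w2 leaves); pivot element 9/4.
Divide row 2 by 9/4; eliminate column c from the other rows.
Z-row update in column b: -7/2 − (-13/2)·(1/9) = -25/9.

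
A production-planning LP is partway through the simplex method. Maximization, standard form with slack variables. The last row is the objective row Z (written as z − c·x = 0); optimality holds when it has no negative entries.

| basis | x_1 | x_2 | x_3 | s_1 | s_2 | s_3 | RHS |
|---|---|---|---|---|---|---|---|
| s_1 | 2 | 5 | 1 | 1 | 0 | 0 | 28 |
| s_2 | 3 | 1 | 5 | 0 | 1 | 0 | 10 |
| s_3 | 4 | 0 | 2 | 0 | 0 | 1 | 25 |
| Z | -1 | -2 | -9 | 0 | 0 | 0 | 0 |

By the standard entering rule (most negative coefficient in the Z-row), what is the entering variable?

Negative Z-row entries: x_1: -1, x_2: -2, x_3: -9.
The most negative is -9 in column x_3, so x_3 enters.

x_3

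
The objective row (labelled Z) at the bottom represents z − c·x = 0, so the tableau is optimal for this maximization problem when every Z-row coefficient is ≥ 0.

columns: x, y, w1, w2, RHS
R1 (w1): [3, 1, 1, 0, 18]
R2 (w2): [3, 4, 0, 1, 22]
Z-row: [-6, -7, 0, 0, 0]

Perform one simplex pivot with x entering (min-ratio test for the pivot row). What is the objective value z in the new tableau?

36

Ratio test on column x — row 1: 18/3 = 6; row 2: 22/3 = 22/3. Minimum is 6 at row 1 (w1 leaves); pivot element 3.
Pivot on row 1; the Z-row RHS becomes 0 − (-6)·6 = 36.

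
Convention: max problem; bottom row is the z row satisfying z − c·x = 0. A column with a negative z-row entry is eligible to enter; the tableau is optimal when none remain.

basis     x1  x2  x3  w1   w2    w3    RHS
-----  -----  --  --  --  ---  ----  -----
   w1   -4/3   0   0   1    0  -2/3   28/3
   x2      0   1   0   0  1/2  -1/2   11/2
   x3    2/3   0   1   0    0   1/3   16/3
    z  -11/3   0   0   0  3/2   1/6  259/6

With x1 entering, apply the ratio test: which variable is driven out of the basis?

x3

Column x1 entries and ratios — w1: -4/3 ≤ 0, skip; x2: 0 ≤ 0, skip; x3: (16/3)/(2/3) = 8.
Smallest ratio is 8 in the row of x3, so x3 leaves.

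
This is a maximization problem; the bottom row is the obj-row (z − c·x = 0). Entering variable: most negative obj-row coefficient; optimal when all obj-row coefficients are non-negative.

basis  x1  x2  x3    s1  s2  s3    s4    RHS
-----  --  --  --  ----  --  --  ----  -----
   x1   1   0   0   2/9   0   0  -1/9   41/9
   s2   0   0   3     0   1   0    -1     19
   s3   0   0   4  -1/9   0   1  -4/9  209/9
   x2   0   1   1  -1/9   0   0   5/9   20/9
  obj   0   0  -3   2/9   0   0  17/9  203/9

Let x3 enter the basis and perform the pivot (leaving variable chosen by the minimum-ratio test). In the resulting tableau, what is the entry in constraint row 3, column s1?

Ratio test on column x3 — row 1: entry 0 ≤ 0; row 2: 19/3 = 19/3; row 3: (209/9)/4 = 209/36; row 4: (20/9)/1 = 20/9. Minimum is 20/9 at row 4 (x2 leaves); pivot element 1.
Divide row 4 by 1; eliminate column x3 from the other rows.
Row 3 update in column s1: -1/9 − 4·(-1/9) = 1/3.

1/3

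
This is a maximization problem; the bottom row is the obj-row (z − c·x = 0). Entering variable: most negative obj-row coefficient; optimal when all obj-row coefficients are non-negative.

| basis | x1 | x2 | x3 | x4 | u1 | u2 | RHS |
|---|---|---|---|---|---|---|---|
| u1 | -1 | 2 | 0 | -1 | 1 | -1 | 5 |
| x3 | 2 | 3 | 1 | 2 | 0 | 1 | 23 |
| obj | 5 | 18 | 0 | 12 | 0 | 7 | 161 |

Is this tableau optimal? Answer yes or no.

yes

Every obj-row coefficient is ≥ 0, so the tableau is optimal.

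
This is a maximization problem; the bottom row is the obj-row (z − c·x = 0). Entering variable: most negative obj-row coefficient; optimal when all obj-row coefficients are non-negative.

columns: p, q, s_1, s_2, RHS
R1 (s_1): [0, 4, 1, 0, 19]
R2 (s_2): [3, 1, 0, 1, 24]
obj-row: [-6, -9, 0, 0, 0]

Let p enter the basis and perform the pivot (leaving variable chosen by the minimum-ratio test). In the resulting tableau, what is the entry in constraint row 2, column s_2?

1/3

Ratio test on column p — row 1: entry 0 ≤ 0; row 2: 24/3 = 8. Minimum is 8 at row 2 (s_2 leaves); pivot element 3.
Divide row 2 by 3; eliminate column p from the other rows.
In the new row 2, the s_2 entry is the old entry divided by the pivot: 1/3 = 1/3.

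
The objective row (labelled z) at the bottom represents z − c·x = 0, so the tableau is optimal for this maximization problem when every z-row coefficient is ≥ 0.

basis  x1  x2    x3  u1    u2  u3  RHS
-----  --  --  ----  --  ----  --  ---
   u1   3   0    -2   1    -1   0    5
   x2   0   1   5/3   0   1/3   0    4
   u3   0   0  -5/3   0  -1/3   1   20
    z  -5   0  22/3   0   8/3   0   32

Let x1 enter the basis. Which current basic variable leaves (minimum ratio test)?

u1

Column x1 entries and ratios — u1: 5/3 = 5/3; x2: 0 ≤ 0, skip; u3: 0 ≤ 0, skip.
Smallest ratio is 5/3 in the row of u1, so u1 leaves.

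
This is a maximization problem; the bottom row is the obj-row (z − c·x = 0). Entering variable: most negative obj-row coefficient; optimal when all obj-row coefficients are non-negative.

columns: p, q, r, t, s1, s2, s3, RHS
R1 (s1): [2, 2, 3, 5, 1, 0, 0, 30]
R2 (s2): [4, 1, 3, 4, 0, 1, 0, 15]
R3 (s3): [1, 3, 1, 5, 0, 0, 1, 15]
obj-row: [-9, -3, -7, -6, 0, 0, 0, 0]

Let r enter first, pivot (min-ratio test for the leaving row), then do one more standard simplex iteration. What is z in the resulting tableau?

Ratio test on column r — row 1: 30/3 = 10; row 2: 15/3 = 5; row 3: 15/1 = 15. Minimum is 5 at row 2 (s2 leaves); pivot element 3.
Pivot on row 2; the obj-row RHS becomes 0 − (-7)·5 = 35.
Next entering variable (most negative obj-row entry -2/3): q.
Ratio test on column q — row 1: 15/1 = 15; row 2: 5/(1/3) = 15; row 3: 10/(8/3) = 15/4. Minimum is 15/4 at row 3 (s3 leaves); pivot element 8/3.
After the second pivot the obj-row RHS is 35 − (-2/3)·(15/4) = 75/2.

75/2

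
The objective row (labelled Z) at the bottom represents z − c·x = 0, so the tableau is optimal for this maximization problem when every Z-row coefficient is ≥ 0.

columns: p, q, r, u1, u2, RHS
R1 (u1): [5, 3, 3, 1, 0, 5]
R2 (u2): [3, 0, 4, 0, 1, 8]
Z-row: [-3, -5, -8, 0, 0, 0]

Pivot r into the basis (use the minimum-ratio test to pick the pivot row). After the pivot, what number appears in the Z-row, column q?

Ratio test on column r — row 1: 5/3 = 5/3; row 2: 8/4 = 2. Minimum is 5/3 at row 1 (u1 leaves); pivot element 3.
Divide row 1 by 3; eliminate column r from the other rows.
Z-row update in column q: -5 − (-8)·1 = 3.

3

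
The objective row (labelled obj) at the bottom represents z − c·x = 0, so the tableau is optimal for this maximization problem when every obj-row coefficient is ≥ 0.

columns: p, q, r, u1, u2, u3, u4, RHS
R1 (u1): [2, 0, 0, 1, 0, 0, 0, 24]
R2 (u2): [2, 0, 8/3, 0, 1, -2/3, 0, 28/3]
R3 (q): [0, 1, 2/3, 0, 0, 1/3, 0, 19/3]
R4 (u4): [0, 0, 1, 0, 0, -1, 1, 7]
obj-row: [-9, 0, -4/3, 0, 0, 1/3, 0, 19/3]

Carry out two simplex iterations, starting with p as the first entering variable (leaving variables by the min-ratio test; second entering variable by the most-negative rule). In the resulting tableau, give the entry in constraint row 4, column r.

3

Ratio test on column p — row 1: 24/2 = 12; row 2: (28/3)/2 = 14/3; row 3: entry 0 ≤ 0; row 4: entry 0 ≤ 0. Minimum is 14/3 at row 2 (u2 leaves); pivot element 2.
Divide row 2 by 2; eliminate column p from the other rows.
Second iteration: most negative obj-row entry is -8/3 in column u3, so u3 enters.
Ratio test on column u3 — row 1: (44/3)/(2/3) = 22; row 2: entry -1/3 ≤ 0; row 3: (19/3)/(1/3) = 19; row 4: entry -1 ≤ 0. Minimum is 19 at row 3 (q leaves); pivot element 1/3.
Divide row 3 by 1/3; eliminate column u3 from the other rows.
After both pivots, the entry at constraint row 4, column r is 3.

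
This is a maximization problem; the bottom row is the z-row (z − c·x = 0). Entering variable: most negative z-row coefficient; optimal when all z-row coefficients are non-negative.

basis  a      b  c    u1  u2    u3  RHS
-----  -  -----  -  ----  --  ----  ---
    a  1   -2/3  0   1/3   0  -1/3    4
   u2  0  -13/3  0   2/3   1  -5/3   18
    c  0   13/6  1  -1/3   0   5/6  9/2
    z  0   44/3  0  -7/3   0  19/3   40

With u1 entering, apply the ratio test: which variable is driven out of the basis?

Column u1 entries and ratios — a: 4/(1/3) = 12; u2: 18/(2/3) = 27; c: -1/3 ≤ 0, skip.
Smallest ratio is 12 in the row of a, so a leaves.

a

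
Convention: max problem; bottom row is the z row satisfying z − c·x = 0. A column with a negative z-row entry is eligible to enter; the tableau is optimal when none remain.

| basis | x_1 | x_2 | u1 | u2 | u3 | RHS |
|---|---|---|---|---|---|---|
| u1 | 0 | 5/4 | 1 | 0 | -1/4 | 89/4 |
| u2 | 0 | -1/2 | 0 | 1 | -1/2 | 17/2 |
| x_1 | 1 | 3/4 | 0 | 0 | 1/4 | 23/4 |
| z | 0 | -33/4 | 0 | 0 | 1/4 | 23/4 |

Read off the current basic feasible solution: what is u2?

17/2

u2 is basic (row 2); its value is the RHS of that row, 17/2.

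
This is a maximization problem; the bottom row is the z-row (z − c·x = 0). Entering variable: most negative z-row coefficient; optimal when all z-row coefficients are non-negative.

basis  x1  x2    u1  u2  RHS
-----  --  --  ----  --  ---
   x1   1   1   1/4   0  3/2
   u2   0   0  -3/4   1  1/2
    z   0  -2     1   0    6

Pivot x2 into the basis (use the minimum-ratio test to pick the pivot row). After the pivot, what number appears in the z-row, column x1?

2

Ratio test on column x2 — row 1: (3/2)/1 = 3/2; row 2: entry 0 ≤ 0. Minimum is 3/2 at row 1 (x1 leaves); pivot element 1.
Divide row 1 by 1; eliminate column x2 from the other rows.
z-row update in column x1: 0 − (-2)·1 = 2.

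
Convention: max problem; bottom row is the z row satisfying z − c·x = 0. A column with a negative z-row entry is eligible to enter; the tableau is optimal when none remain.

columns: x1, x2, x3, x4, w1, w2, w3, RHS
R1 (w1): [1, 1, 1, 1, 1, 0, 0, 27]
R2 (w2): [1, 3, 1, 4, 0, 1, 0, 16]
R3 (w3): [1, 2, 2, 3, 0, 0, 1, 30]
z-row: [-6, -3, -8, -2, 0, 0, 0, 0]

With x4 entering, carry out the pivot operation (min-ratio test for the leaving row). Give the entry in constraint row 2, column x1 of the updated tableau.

1/4

Ratio test on column x4 — row 1: 27/1 = 27; row 2: 16/4 = 4; row 3: 30/3 = 10. Minimum is 4 at row 2 (w2 leaves); pivot element 4.
Divide row 2 by 4; eliminate column x4 from the other rows.
In the new row 2, the x1 entry is the old entry divided by the pivot: 1/4 = 1/4.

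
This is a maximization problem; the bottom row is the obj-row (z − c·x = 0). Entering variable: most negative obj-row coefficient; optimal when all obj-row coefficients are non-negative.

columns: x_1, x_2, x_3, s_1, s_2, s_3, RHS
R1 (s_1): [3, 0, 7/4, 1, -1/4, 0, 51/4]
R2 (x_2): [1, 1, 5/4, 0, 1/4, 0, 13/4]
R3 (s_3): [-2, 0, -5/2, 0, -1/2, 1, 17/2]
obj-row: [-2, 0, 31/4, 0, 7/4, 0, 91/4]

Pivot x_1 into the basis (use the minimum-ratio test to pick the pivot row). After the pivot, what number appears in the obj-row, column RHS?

117/4

Ratio test on column x_1 — row 1: (51/4)/3 = 17/4; row 2: (13/4)/1 = 13/4; row 3: entry -2 ≤ 0. Minimum is 13/4 at row 2 (x_2 leaves); pivot element 1.
Divide row 2 by 1; eliminate column x_1 from the other rows.
obj-row update in column RHS: 91/4 − (-2)·(13/4) = 117/4.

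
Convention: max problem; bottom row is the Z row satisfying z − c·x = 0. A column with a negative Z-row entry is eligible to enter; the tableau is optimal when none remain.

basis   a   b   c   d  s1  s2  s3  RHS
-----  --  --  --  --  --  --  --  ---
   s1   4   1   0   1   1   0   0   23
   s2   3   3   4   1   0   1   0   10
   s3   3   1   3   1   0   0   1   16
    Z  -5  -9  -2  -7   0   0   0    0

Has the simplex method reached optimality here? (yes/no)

no

The Z-row has a negative entry -9 in column b, so it is not optimal.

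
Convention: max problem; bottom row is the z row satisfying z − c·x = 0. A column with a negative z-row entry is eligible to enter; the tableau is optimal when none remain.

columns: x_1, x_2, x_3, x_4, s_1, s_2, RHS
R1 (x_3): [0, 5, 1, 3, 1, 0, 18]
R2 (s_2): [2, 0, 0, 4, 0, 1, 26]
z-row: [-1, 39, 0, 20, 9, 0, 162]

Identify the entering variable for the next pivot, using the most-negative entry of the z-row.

x_1

Negative z-row entries: x_1: -1.
The most negative is -1 in column x_1, so x_1 enters.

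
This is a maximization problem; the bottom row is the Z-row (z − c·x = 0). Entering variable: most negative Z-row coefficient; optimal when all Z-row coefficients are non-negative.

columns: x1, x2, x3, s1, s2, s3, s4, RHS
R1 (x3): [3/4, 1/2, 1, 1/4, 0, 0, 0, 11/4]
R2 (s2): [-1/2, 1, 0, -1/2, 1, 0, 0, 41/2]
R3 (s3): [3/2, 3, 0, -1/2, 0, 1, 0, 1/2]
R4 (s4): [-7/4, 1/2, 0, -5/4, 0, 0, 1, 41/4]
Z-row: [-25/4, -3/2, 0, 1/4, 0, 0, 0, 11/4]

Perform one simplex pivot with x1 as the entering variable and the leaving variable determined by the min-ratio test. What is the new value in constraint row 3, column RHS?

Ratio test on column x1 — row 1: (11/4)/(3/4) = 11/3; row 2: entry -1/2 ≤ 0; row 3: (1/2)/(3/2) = 1/3; row 4: entry -7/4 ≤ 0. Minimum is 1/3 at row 3 (s3 leaves); pivot element 3/2.
Divide row 3 by 3/2; eliminate column x1 from the other rows.
In the new row 3, the RHS entry is the old entry divided by the pivot: (1/2)/(3/2) = 1/3.

1/3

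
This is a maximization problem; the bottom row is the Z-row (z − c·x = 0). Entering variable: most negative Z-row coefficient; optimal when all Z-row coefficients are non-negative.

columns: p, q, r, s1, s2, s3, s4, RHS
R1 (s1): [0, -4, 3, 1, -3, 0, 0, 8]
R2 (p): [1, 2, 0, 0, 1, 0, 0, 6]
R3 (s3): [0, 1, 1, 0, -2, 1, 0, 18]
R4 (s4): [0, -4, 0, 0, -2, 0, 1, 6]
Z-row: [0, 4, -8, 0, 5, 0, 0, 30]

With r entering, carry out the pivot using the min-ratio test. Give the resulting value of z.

Ratio test on column r — row 1: 8/3 = 8/3; row 2: entry 0 ≤ 0; row 3: 18/1 = 18; row 4: entry 0 ≤ 0. Minimum is 8/3 at row 1 (s1 leaves); pivot element 3.
Pivot on row 1; the Z-row RHS becomes 30 − (-8)·(8/3) = 154/3.

154/3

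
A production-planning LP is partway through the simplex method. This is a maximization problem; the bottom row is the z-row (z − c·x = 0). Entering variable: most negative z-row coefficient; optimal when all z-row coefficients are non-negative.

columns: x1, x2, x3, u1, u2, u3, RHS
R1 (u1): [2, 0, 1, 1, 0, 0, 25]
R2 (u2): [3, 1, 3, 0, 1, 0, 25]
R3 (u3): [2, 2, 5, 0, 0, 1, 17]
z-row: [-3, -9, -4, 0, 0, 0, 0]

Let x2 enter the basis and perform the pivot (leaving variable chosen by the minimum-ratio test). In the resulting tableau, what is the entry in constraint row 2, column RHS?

Ratio test on column x2 — row 1: entry 0 ≤ 0; row 2: 25/1 = 25; row 3: 17/2 = 17/2. Minimum is 17/2 at row 3 (u3 leaves); pivot element 2.
Divide row 3 by 2; eliminate column x2 from the other rows.
Row 2 update in column RHS: 25 − 1·(17/2) = 33/2.

33/2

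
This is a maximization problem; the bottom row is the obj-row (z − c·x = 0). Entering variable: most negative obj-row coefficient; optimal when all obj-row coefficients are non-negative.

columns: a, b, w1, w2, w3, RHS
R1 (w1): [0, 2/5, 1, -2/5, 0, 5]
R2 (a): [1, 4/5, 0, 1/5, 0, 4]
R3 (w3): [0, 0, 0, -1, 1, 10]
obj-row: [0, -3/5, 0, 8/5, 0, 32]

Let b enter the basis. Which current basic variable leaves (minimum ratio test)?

a

Column b entries and ratios — w1: 5/(2/5) = 25/2; a: 4/(4/5) = 5; w3: 0 ≤ 0, skip.
Smallest ratio is 5 in the row of a, so a leaves.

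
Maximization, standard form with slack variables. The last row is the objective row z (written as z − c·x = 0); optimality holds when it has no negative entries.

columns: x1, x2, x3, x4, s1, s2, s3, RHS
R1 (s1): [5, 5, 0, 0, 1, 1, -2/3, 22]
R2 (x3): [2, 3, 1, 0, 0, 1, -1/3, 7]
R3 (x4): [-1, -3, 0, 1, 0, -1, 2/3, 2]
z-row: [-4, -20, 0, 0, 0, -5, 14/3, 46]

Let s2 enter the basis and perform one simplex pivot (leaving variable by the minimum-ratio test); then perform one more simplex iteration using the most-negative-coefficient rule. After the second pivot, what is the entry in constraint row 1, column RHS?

Ratio test on column s2 — row 1: 22/1 = 22; row 2: 7/1 = 7; row 3: entry -1 ≤ 0. Minimum is 7 at row 2 (x3 leaves); pivot element 1.
Divide row 2 by 1; eliminate column s2 from the other rows.
Second iteration: most negative z-row entry is -5 in column x2, so x2 enters.
Ratio test on column x2 — row 1: 15/2 = 15/2; row 2: 7/3 = 7/3; row 3: entry 0 ≤ 0. Minimum is 7/3 at row 2 (s2 leaves); pivot element 3.
Divide row 2 by 3; eliminate column x2 from the other rows.
After both pivots, the entry at constraint row 1, column RHS is 31/3.

31/3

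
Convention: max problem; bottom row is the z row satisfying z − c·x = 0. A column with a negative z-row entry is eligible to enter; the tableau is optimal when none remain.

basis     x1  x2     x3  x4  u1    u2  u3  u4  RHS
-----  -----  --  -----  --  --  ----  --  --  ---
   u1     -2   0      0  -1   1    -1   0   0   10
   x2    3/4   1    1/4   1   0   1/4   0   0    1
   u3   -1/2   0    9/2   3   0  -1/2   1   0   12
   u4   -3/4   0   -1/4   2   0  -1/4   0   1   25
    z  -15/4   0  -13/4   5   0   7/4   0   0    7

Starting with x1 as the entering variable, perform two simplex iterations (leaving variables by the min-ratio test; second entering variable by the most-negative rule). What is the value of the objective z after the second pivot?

122/7

Ratio test on column x1 — row 1: entry -2 ≤ 0; row 2: 1/(3/4) = 4/3; row 3: entry -1/2 ≤ 0; row 4: entry -3/4 ≤ 0. Minimum is 4/3 at row 2 (x2 leaves); pivot element 3/4.
Pivot on row 2; the z-row RHS becomes 7 − (-15/4)·(4/3) = 12.
Next entering variable (most negative z-row entry -2): x3.
Ratio test on column x3 — row 1: (38/3)/(2/3) = 19; row 2: (4/3)/(1/3) = 4; row 3: (38/3)/(14/3) = 19/7; row 4: entry 0 ≤ 0. Minimum is 19/7 at row 3 (u3 leaves); pivot element 14/3.
After the second pivot the z-row RHS is 12 − (-2)·(19/7) = 122/7.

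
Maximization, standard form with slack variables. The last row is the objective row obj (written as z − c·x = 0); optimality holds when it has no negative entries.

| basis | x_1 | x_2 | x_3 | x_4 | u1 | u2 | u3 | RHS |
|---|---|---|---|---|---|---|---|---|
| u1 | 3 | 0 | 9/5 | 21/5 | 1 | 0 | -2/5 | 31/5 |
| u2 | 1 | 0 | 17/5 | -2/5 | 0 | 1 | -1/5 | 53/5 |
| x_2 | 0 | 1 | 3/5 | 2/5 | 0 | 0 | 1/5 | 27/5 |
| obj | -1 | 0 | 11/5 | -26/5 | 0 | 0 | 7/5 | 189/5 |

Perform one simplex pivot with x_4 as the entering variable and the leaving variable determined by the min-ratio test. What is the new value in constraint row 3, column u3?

Ratio test on column x_4 — row 1: (31/5)/(21/5) = 31/21; row 2: entry -2/5 ≤ 0; row 3: (27/5)/(2/5) = 27/2. Minimum is 31/21 at row 1 (u1 leaves); pivot element 21/5.
Divide row 1 by 21/5; eliminate column x_4 from the other rows.
Row 3 update in column u3: 1/5 − (2/5)·(-2/21) = 5/21.

5/21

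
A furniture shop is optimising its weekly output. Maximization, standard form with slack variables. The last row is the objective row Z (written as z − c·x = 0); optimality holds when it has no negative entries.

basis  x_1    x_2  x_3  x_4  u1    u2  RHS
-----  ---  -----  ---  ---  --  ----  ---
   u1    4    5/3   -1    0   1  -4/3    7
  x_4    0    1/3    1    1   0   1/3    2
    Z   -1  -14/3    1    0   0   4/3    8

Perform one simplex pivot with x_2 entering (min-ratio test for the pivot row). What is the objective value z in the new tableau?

Ratio test on column x_2 — row 1: 7/(5/3) = 21/5; row 2: 2/(1/3) = 6. Minimum is 21/5 at row 1 (u1 leaves); pivot element 5/3.
Pivot on row 1; the Z-row RHS becomes 8 − (-14/3)·(21/5) = 138/5.

138/5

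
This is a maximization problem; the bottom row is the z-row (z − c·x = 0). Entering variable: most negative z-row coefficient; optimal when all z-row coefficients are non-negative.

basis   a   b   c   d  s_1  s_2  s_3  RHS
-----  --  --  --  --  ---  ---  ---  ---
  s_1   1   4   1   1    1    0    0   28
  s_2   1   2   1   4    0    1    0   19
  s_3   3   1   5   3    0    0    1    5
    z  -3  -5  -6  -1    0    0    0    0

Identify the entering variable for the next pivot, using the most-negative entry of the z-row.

c

Negative z-row entries: a: -3, b: -5, c: -6, d: -1.
The most negative is -6 in column c, so c enters.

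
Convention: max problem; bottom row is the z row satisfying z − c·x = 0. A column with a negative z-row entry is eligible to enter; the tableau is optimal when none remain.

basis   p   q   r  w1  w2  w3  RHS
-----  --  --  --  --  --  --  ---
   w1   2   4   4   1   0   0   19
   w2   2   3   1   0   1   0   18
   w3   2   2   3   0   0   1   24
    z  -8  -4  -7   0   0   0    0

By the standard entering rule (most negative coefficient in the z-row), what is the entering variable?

Negative z-row entries: p: -8, q: -4, r: -7.
The most negative is -8 in column p, so p enters.

p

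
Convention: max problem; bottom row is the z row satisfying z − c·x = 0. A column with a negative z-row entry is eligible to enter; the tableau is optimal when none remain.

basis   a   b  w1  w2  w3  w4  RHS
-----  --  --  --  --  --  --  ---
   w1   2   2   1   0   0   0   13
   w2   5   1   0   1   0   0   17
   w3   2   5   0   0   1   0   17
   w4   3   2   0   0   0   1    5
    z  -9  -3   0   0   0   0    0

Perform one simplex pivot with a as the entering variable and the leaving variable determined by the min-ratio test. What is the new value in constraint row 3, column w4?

Ratio test on column a — row 1: 13/2 = 13/2; row 2: 17/5 = 17/5; row 3: 17/2 = 17/2; row 4: 5/3 = 5/3. Minimum is 5/3 at row 4 (w4 leaves); pivot element 3.
Divide row 4 by 3; eliminate column a from the other rows.
Row 3 update in column w4: 0 − 2·(1/3) = -2/3.

-2/3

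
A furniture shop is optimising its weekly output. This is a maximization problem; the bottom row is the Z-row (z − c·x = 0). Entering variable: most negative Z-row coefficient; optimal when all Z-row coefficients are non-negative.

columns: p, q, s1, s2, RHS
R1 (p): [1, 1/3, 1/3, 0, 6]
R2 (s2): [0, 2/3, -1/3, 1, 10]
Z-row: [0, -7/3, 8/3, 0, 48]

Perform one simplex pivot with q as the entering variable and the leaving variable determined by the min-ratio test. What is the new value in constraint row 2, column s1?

-1/2

Ratio test on column q — row 1: 6/(1/3) = 18; row 2: 10/(2/3) = 15. Minimum is 15 at row 2 (s2 leaves); pivot element 2/3.
Divide row 2 by 2/3; eliminate column q from the other rows.
In the new row 2, the s1 entry is the old entry divided by the pivot: (-1/3)/(2/3) = -1/2.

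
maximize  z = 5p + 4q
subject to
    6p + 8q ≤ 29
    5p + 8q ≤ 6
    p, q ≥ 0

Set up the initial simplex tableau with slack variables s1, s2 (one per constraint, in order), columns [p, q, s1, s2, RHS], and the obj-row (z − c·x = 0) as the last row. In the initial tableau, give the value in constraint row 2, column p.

Constraint 2 has coefficient 5 on p.

5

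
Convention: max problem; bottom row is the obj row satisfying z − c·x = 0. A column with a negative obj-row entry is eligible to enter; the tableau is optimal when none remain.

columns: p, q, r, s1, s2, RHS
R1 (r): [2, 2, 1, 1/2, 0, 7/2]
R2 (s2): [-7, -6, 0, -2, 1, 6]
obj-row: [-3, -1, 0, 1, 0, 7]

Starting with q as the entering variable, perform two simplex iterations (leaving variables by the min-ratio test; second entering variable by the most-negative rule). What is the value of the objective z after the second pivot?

Ratio test on column q — row 1: (7/2)/2 = 7/4; row 2: entry -6 ≤ 0. Minimum is 7/4 at row 1 (r leaves); pivot element 2.
Pivot on row 1; the obj-row RHS becomes 7 − (-1)·(7/4) = 35/4.
Next entering variable (most negative obj-row entry -2): p.
Ratio test on column p — row 1: (7/4)/1 = 7/4; row 2: entry -1 ≤ 0. Minimum is 7/4 at row 1 (q leaves); pivot element 1.
After the second pivot the obj-row RHS is 35/4 − (-2)·(7/4) = 49/4.

49/4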